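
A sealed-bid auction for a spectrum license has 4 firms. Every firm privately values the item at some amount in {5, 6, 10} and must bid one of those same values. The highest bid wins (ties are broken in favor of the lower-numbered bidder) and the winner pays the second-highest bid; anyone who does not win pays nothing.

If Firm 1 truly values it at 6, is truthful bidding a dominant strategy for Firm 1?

Check each profile of the others' bids and compare truth against every alternative bid.
Others bid (5, 5, 5): truth gives 1, best alternative gives 1.
Others bid (5, 5, 6): truth gives 0, best alternative gives 0.
Others bid (5, 5, 10): truth gives 0, best alternative gives 0.
Others bid (5, 6, 5): truth gives 0, best alternative gives 0.
Others bid (5, 6, 6): truth gives 0, best alternative gives 0.
Others bid (5, 6, 10): truth gives 0, best alternative gives 0.
(Remaining 21 profiles checked similarly; truth is weakly best in each.)
In every case the truthful bid is at least as good as any alternative, so it is a dominant strategy.

Yes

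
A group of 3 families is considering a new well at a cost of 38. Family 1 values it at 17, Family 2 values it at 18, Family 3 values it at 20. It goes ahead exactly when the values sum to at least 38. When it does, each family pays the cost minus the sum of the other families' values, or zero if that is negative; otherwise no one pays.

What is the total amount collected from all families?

4

Total value 55 ≥ cost 38, so it is built.
Family 1: others sum to 38; max(0, 38 - 38) = 0.
Family 2: others sum to 37; max(0, 38 - 37) = 1.
Family 3: others sum to 35; max(0, 38 - 35) = 3.
Total collected = 0 + 1 + 3 = 4.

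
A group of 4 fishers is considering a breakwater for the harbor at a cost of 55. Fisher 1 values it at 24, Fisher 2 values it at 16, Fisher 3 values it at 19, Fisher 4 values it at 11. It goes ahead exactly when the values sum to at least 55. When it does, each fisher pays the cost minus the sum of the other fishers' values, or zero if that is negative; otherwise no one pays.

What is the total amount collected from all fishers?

Total value 70 ≥ cost 55, so it is built.
Fisher 1: others sum to 46; max(0, 55 - 46) = 9.
Fisher 2: others sum to 54; max(0, 55 - 54) = 1.
Fisher 3: others sum to 51; max(0, 55 - 51) = 4.
Fisher 4: others sum to 59; max(0, 55 - 59) = 0.
Total collected = 9 + 1 + 4 + 0 = 14.

14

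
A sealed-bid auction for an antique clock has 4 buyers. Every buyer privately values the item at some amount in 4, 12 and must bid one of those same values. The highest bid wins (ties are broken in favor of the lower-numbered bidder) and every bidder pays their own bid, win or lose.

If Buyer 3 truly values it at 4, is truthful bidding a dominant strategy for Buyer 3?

Check each profile of the others' bids and compare truth against every alternative bid.
Others bid (4, 12, 4): truth gives -4, best alternative gives -12.
Others bid (4, 12, 12): truth gives -4, best alternative gives -12.
Others bid (12, 4, 4): truth gives -4, best alternative gives -12.
Others bid (12, 4, 12): truth gives -4, best alternative gives -12.
Others bid (12, 12, 4): truth gives -4, best alternative gives -12.
Others bid (12, 12, 12): truth gives -4, best alternative gives -12.
(Remaining 2 profiles checked similarly; truth is weakly best in each.)
In every case the truthful bid is at least as good as any alternative, so it is a dominant strategy.

Yes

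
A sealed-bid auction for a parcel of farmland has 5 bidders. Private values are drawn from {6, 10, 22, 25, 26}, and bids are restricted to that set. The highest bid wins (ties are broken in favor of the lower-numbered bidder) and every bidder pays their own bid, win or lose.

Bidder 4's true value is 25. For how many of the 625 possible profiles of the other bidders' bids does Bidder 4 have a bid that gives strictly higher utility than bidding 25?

Others bid (6, 6, 6, 6): truth gives 0; bid 10 gives 15 > 0. Violating.
Others bid (6, 6, 6, 10): truth gives 0; bid 10 gives 15 > 0. Violating.
Others bid (6, 6, 6, 22): truth gives 0; bid 22 gives 3 > 0. Violating.
Others bid (6, 6, 6, 26): truth gives -25; bid 26 gives -1 > -25. Violating.
Others bid (6, 6, 6, 25): truth gives 0; no alternative beats it.
Others bid (6, 6, 10, 25): truth gives 0; no alternative beats it.
(Checking all 625 profiles: 541 have a profitable deviation, 84 do not.)

541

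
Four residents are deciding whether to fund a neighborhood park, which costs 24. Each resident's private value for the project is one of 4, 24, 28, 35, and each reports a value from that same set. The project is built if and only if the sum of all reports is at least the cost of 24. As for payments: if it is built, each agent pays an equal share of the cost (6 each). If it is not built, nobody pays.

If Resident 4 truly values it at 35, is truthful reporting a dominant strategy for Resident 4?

Check each profile of the others' reports and compare truth against every alternative report.
Others report (4, 4, 4): truth gives 29, best alternative gives 29.
Others report (4, 4, 24): truth gives 29, best alternative gives 29.
Others report (4, 4, 28): truth gives 29, best alternative gives 29.
Others report (4, 4, 35): truth gives 29, best alternative gives 29.
Others report (4, 24, 4): truth gives 29, best alternative gives 29.
Others report (4, 24, 24): truth gives 29, best alternative gives 29.
(Remaining 58 profiles checked similarly; truth is weakly best in each.)
In every case the truthful report is at least as good as any alternative, so it is a dominant strategy.

Yes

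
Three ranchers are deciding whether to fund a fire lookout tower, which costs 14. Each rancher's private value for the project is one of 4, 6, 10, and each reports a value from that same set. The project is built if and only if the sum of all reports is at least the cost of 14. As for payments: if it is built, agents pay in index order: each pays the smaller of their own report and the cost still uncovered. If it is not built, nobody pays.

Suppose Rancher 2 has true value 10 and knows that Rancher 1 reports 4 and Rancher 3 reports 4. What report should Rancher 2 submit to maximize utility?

6

Report 4: project not built, utility 0.
Report 6: project built, pays 6, utility 10 - 6 = 4.
Report 10: project built, pays 10, utility 10 - 10 = 0.
The best choice is 6 with utility 4.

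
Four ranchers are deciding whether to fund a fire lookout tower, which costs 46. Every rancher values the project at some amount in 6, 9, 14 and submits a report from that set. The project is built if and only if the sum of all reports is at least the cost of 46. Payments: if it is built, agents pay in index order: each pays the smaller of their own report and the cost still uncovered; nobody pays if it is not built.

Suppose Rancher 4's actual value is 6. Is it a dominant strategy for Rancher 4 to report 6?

Check each profile of the others' reports and compare truth against every alternative report.
Others report (9, 14, 14): truth gives 0, best alternative gives -3.
Others report (14, 9, 14): truth gives 0, best alternative gives -3.
Others report (14, 14, 9): truth gives 0, best alternative gives -3.
Others report (14, 14, 14): truth gives 2, best alternative gives 2.
Others report (6, 6, 6): truth gives 0, best alternative gives 0.
Others report (6, 6, 9): truth gives 0, best alternative gives 0.
(Remaining 21 profiles checked similarly; truth is weakly best in each.)
In every case the truthful report is at least as good as any alternative, so it is a dominant strategy.

Yes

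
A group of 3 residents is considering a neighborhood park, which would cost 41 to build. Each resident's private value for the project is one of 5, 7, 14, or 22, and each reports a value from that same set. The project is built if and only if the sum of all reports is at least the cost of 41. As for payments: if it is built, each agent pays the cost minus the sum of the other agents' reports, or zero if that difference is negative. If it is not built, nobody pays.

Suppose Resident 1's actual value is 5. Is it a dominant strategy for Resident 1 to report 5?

Check each profile of the others' reports and compare truth against every alternative report.
Others report (22, 22): truth gives 5, best alternative gives 5.
Others report (5, 5): truth gives 0, best alternative gives 0.
Others report (5, 7): truth gives 0, best alternative gives 0.
Others report (5, 14): truth gives 0, best alternative gives 0.
Others report (5, 22): truth gives 0, best alternative gives 0.
Others report (7, 5): truth gives 0, best alternative gives 0.
(Remaining 10 profiles checked similarly; truth is weakly best in each.)
In every case the truthful report is at least as good as any alternative, so it is a dominant strategy.

Yes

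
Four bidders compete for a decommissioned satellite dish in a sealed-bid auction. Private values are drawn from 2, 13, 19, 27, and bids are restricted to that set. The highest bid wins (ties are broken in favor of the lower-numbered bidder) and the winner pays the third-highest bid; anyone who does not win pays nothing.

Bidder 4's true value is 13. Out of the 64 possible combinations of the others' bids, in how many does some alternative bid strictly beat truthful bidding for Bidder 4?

6

Others bid (2, 2, 13): truth gives 0; bid 19 gives 11 > 0. Violating.
Others bid (2, 2, 19): truth gives 0; bid 27 gives 11 > 0. Violating.
Others bid (2, 13, 2): truth gives 0; bid 19 gives 11 > 0. Violating.
Others bid (2, 19, 2): truth gives 0; bid 27 gives 11 > 0. Violating.
Others bid (2, 2, 2): truth gives 11; no alternative beats it.
Others bid (2, 2, 27): truth gives 0; no alternative beats it.
(Checking all 64 profiles: 6 have a profitable deviation, 58 do not.)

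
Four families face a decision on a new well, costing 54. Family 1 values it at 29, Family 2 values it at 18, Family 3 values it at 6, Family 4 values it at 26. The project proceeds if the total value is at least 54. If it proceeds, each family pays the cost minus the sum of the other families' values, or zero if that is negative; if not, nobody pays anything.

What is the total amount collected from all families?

Total value 79 ≥ cost 54, so it is built.
Family 1: others sum to 50; max(0, 54 - 50) = 4.
Family 2: others sum to 61; max(0, 54 - 61) = 0.
Family 3: others sum to 73; max(0, 54 - 73) = 0.
Family 4: others sum to 53; max(0, 54 - 53) = 1.
Total collected = 4 + 0 + 0 + 1 = 5.

5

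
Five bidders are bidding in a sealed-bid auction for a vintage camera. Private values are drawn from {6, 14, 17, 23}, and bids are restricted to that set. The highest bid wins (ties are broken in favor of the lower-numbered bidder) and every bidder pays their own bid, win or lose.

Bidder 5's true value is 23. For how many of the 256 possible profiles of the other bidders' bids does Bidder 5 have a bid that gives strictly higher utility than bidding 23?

Others bid (6, 6, 6, 6): truth gives 0; bid 14 gives 9 > 0. Violating.
Others bid (6, 6, 6, 14): truth gives 0; bid 17 gives 6 > 0. Violating.
Others bid (6, 6, 6, 23): truth gives -23; bid 6 gives -6 > -23. Violating.
Others bid (6, 6, 14, 6): truth gives 0; bid 17 gives 6 > 0. Violating.
Others bid (6, 6, 6, 17): truth gives 0; no alternative beats it.
Others bid (6, 6, 14, 17): truth gives 0; no alternative beats it.
(Checking all 256 profiles: 191 have a profitable deviation, 65 do not.)

191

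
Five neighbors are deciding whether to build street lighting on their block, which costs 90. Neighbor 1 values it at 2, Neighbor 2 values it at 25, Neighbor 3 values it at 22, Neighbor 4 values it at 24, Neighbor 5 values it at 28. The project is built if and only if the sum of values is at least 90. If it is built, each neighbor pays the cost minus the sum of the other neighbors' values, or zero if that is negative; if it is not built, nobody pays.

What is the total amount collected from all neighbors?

55

Total value 101 ≥ cost 90, so it is built.
Neighbor 1: others sum to 99; max(0, 90 - 99) = 0.
Neighbor 2: others sum to 76; max(0, 90 - 76) = 14.
Neighbor 3: others sum to 79; max(0, 90 - 79) = 11.
Neighbor 4: others sum to 77; max(0, 90 - 77) = 13.
Neighbor 5: others sum to 73; max(0, 90 - 73) = 17.
Total collected = 0 + 14 + 11 + 13 + 17 = 55.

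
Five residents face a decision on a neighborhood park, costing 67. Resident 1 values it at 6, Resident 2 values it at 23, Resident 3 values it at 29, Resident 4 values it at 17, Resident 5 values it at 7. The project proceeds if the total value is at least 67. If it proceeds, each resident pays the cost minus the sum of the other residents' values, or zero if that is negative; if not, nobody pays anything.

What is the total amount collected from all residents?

24

Total value 82 ≥ cost 67, so it is built.
Resident 1: others sum to 76; max(0, 67 - 76) = 0.
Resident 2: others sum to 59; max(0, 67 - 59) = 8.
Resident 3: others sum to 53; max(0, 67 - 53) = 14.
Resident 4: others sum to 65; max(0, 67 - 65) = 2.
Resident 5: others sum to 75; max(0, 67 - 75) = 0.
Total collected = 0 + 8 + 14 + 2 + 0 = 24.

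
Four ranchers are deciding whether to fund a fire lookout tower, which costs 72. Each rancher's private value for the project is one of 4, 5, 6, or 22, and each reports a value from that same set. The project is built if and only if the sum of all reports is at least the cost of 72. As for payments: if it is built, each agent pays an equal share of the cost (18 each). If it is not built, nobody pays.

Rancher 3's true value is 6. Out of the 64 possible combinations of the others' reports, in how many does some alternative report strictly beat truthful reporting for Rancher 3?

1

Others report (22, 22, 22): truth gives -12; report 4 gives 0 > -12. Violating.
Others report (4, 4, 4): truth gives 0; no alternative beats it.
Others report (4, 4, 5): truth gives 0; no alternative beats it.
(Checking all 64 profiles: 1 has a profitable deviation, 63 do not.)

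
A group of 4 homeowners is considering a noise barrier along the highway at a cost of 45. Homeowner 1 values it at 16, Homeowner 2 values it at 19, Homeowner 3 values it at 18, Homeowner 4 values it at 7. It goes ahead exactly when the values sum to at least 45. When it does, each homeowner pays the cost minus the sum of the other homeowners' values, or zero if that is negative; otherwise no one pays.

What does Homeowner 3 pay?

Total value 60 ≥ cost 45, so the project is built.
The other homeowners' values sum to 42.
Cost minus that sum is 45 - 42 = 3.

3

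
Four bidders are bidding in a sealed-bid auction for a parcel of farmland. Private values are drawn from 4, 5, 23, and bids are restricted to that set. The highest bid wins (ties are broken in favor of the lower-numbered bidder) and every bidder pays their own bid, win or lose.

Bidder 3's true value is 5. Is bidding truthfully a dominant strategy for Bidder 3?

No

Consider the case where Bidder 1 bids 4, Bidder 2 bids 4 and Bidder 4 bids 23.
Truthful bid 5: loses but pays 5, utility -5.
Bid 4 instead: loses but pays 4, utility -4.
Since -4 > -5, bidding 4 is strictly better here, so truthful bidding is not dominant.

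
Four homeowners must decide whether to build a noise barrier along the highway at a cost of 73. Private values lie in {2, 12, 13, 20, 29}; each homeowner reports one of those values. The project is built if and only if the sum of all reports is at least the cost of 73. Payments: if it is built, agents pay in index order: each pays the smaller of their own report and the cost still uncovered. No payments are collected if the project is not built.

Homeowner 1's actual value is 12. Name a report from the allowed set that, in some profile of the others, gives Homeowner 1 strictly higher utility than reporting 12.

2

Suppose Homeowner 2 reports 13, Homeowner 3 reports 29 and Homeowner 4 reports 29.
Report 12: project built, pays 12, utility 12 - 12 = 0.
Report 2: project built, pays 2, utility 12 - 2 = 10.
So reporting 2 beats truth here (10 > 0).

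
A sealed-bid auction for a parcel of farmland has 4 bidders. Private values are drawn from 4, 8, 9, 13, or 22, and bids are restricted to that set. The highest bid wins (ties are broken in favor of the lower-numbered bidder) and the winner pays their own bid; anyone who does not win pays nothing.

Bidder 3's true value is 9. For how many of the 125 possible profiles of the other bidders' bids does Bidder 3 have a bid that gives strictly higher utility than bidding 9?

Others bid (4, 4, 4): truth gives 0; bid 8 gives 1 > 0. Violating.
Others bid (4, 4, 8): truth gives 0; bid 8 gives 1 > 0. Violating.
Others bid (4, 4, 9): truth gives 0; no alternative beats it.
Others bid (4, 4, 13): truth gives 0; no alternative beats it.
(Checking all 125 profiles: 2 have a profitable deviation, 123 do not.)

2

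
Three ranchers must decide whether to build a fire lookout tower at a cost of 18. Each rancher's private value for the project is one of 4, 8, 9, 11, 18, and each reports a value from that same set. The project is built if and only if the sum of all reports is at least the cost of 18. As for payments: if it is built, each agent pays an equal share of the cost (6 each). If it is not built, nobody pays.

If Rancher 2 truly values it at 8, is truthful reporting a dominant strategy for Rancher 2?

No

Consider the case where Rancher 1 reports 4 and Rancher 3 reports 4.
Truthful report 8: project not built, utility 0.
Report 11 instead: project built, pays 6, utility 8 - 6 = 2.
Since 2 > 0, reporting 11 is strictly better here, so truthful reporting is not dominant.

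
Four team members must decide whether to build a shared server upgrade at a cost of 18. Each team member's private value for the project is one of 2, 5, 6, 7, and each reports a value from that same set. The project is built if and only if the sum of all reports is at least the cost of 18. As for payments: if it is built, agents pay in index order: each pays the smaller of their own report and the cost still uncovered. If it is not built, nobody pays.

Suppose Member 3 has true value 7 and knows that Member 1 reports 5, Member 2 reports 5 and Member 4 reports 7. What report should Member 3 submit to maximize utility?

2

Report 2: project built, pays 2, utility 7 - 2 = 5.
Report 5: project built, pays 5, utility 7 - 5 = 2.
Report 6: project built, pays 6, utility 7 - 6 = 1.
Report 7: project built, pays 7, utility 7 - 7 = 0.
The best choice is 2 with utility 5.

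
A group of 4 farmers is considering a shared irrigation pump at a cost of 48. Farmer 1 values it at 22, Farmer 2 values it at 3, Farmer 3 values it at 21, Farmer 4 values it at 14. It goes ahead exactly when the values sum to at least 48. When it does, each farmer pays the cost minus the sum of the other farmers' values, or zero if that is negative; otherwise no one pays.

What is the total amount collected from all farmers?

Total value 60 ≥ cost 48, so it is built.
Farmer 1: others sum to 38; max(0, 48 - 38) = 10.
Farmer 2: others sum to 57; max(0, 48 - 57) = 0.
Farmer 3: others sum to 39; max(0, 48 - 39) = 9.
Farmer 4: others sum to 46; max(0, 48 - 46) = 2.
Total collected = 10 + 0 + 9 + 2 = 21.

21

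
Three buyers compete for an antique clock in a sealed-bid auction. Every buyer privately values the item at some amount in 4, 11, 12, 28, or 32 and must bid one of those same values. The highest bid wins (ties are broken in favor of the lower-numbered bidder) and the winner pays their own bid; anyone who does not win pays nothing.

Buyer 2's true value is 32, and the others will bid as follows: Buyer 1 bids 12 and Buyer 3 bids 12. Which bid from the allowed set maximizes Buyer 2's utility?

Bid 4: loses, pays 0, utility 0.
Bid 11: loses, pays 0, utility 0.
Bid 12: loses, pays 0, utility 0.
Bid 28: wins, pays 28, utility 32 - 28 = 4.
Bid 32: wins, pays 32, utility 32 - 32 = 0.
The best choice is 28 with utility 4.

28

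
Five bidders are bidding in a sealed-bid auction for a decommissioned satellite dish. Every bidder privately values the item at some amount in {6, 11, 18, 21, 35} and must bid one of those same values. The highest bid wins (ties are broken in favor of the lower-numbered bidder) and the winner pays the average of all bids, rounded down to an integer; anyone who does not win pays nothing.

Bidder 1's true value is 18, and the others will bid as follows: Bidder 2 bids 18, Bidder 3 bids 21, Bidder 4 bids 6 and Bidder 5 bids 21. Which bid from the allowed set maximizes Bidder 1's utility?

Bid 6: loses, pays 0, utility 0.
Bid 11: loses, pays 0, utility 0.
Bid 18: loses, pays 0, utility 0.
Bid 21: wins, pays 17, utility 18 - 17 = 1.
Bid 35: wins, pays 20, utility 18 - 20 = -2.
The best choice is 21 with utility 1.

21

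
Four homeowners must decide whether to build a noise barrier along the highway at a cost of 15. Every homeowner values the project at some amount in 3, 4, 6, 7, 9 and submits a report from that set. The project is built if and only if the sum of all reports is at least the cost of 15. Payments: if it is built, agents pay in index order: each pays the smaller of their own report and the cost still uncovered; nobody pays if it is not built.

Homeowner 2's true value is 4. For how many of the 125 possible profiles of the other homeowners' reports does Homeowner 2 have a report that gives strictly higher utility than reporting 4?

118

Others report (3, 3, 6): truth gives 0; report 3 gives 1 > 0. Violating.
Others report (3, 3, 7): truth gives 0; report 3 gives 1 > 0. Violating.
Others report (3, 3, 9): truth gives 0; report 3 gives 1 > 0. Violating.
Others report (3, 4, 6): truth gives 0; report 3 gives 1 > 0. Violating.
Others report (3, 3, 3): truth gives 0; no alternative beats it.
Others report (3, 3, 4): truth gives 0; no alternative beats it.
(Checking all 125 profiles: 118 have a profitable deviation, 7 do not.)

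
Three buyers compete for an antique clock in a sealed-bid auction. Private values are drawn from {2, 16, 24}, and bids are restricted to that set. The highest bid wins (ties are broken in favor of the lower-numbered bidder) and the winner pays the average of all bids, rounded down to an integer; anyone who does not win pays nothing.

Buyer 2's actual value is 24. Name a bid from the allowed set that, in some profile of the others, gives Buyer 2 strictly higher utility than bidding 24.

Suppose Buyer 1 bids 2 and Buyer 3 bids 2.
Bid 24: wins, pays 9, utility 24 - 9 = 15.
Bid 16: wins, pays 6, utility 24 - 6 = 18.
So bidding 16 beats truth here (18 > 15).

16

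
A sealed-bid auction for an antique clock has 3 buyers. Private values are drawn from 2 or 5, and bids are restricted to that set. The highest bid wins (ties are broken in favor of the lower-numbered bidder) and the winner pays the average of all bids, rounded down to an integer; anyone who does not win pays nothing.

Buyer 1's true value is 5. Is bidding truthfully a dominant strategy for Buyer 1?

Consider the case where Buyer 2 bids 2 and Buyer 3 bids 2.
Truthful bid 5: wins, pays 3, utility 5 - 3 = 2.
Bid 2 instead: wins, pays 2, utility 5 - 2 = 3.
Since 3 > 2, bidding 2 is strictly better here, so truthful bidding is not dominant.

No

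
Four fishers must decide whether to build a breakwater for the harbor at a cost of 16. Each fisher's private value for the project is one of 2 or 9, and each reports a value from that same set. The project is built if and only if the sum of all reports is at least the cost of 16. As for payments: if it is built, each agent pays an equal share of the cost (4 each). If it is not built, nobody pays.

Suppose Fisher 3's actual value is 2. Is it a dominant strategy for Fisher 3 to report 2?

Yes

Check each profile of the others' reports and compare truth against every alternative report.
Others report (2, 2, 9): truth gives 0, best alternative gives -2.
Others report (2, 9, 2): truth gives 0, best alternative gives -2.
Others report (9, 2, 2): truth gives 0, best alternative gives -2.
Others report (2, 9, 9): truth gives -2, best alternative gives -2.
Others report (9, 2, 9): truth gives -2, best alternative gives -2.
Others report (9, 9, 2): truth gives -2, best alternative gives -2.
(Remaining 2 profiles checked similarly; truth is weakly best in each.)
In every case the truthful report is at least as good as any alternative, so it is a dominant strategy.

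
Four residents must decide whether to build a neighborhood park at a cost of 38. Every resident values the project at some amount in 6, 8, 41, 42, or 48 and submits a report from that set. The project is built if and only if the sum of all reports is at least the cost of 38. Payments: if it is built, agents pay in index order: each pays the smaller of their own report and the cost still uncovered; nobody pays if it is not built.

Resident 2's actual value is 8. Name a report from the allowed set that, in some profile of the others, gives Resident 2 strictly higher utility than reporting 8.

6

Suppose Resident 1 reports 6, Resident 3 reports 6 and Resident 4 reports 41.
Report 8: project built, pays 8, utility 8 - 8 = 0.
Report 6: project built, pays 6, utility 8 - 6 = 2.
So reporting 6 beats truth here (2 > 0).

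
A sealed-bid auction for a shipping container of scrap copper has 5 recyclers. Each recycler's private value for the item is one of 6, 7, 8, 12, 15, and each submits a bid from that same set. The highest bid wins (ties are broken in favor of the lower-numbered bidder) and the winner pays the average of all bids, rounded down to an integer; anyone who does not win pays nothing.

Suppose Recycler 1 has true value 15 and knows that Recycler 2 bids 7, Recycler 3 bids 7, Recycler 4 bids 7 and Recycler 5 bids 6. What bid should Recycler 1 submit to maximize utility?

7

Bid 6: loses, pays 0, utility 0.
Bid 7: wins, pays 6, utility 15 - 6 = 9.
Bid 8: wins, pays 7, utility 15 - 7 = 8.
Bid 12: wins, pays 7, utility 15 - 7 = 8.
Bid 15: wins, pays 8, utility 15 - 8 = 7.
The best choice is 7 with utility 9.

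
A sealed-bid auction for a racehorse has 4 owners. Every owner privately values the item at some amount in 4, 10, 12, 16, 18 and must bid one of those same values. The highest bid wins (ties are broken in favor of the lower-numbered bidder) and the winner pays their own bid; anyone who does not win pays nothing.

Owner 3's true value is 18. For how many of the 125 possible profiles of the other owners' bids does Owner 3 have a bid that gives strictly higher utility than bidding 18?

Others bid (4, 4, 4): truth gives 0; bid 10 gives 8 > 0. Violating.
Others bid (4, 4, 10): truth gives 0; bid 10 gives 8 > 0. Violating.
Others bid (4, 4, 12): truth gives 0; bid 12 gives 6 > 0. Violating.
Others bid (4, 4, 16): truth gives 0; bid 16 gives 2 > 0. Violating.
Others bid (4, 4, 18): truth gives 0; no alternative beats it.
Others bid (4, 10, 18): truth gives 0; no alternative beats it.
(Checking all 125 profiles: 36 have a profitable deviation, 89 do not.)

36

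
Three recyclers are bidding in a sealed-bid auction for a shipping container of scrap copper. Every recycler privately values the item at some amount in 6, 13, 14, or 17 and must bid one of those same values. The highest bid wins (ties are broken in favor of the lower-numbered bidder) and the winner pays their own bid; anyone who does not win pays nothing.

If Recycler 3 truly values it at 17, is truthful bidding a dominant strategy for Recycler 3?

Consider the case where Recycler 1 bids 6 and Recycler 2 bids 6.
Truthful bid 17: wins, pays 17, utility 17 - 17 = 0.
Bid 13 instead: wins, pays 13, utility 17 - 13 = 4.
Since 4 > 0, bidding 13 is strictly better here, so truthful bidding is not dominant.

No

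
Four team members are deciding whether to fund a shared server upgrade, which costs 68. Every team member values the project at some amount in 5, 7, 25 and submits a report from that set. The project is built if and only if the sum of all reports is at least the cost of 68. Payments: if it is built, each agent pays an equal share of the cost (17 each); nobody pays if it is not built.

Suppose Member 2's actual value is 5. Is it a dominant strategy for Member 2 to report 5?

Check each profile of the others' reports and compare truth against every alternative report.
Others report (25, 25, 25): truth gives -12, best alternative gives -12.
Others report (5, 5, 5): truth gives 0, best alternative gives 0.
Others report (5, 5, 7): truth gives 0, best alternative gives 0.
Others report (5, 5, 25): truth gives 0, best alternative gives 0.
Others report (5, 7, 5): truth gives 0, best alternative gives 0.
Others report (5, 7, 7): truth gives 0, best alternative gives 0.
(Remaining 21 profiles checked similarly; truth is weakly best in each.)
In every case the truthful report is at least as good as any alternative, so it is a dominant strategy.

Yes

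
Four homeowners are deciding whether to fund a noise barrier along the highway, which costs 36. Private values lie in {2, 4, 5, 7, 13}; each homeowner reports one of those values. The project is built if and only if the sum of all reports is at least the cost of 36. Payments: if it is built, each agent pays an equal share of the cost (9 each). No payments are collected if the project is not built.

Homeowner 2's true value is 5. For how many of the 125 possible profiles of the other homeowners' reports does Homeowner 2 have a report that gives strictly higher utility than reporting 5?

Others report (5, 13, 13): truth gives -4; report 2 gives 0 > -4. Violating.
Others report (7, 13, 13): truth gives -4; report 2 gives 0 > -4. Violating.
Others report (13, 5, 13): truth gives -4; report 2 gives 0 > -4. Violating.
Others report (13, 7, 13): truth gives -4; report 2 gives 0 > -4. Violating.
Others report (2, 2, 2): truth gives 0; no alternative beats it.
Others report (2, 2, 4): truth gives 0; no alternative beats it.
(Checking all 125 profiles: 6 have a profitable deviation, 119 do not.)

6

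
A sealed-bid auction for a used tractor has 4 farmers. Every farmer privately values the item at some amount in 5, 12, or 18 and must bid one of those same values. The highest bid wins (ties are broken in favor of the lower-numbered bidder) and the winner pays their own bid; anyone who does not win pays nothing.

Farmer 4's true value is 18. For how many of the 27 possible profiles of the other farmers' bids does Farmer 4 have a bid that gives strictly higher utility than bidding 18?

1

Others bid (5, 5, 5): truth gives 0; bid 12 gives 6 > 0. Violating.
Others bid (5, 5, 12): truth gives 0; no alternative beats it.
Others bid (5, 5, 18): truth gives 0; no alternative beats it.
(Checking all 27 profiles: 1 has a profitable deviation, 26 do not.)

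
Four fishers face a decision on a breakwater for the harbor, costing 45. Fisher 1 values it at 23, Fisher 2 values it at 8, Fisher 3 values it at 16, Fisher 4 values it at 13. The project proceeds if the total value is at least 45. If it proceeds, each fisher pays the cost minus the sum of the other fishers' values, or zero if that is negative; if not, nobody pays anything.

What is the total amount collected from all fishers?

9

Total value 60 ≥ cost 45, so it is built.
Fisher 1: others sum to 37; max(0, 45 - 37) = 8.
Fisher 2: others sum to 52; max(0, 45 - 52) = 0.
Fisher 3: others sum to 44; max(0, 45 - 44) = 1.
Fisher 4: others sum to 47; max(0, 45 - 47) = 0.
Total collected = 8 + 0 + 1 + 0 = 9.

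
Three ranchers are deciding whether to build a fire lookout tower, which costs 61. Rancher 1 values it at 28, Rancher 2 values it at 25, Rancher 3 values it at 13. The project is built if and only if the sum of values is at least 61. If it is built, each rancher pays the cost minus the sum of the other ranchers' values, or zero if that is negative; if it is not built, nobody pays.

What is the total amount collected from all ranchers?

51

Total value 66 ≥ cost 61, so it is built.
Rancher 1: others sum to 38; max(0, 61 - 38) = 23.
Rancher 2: others sum to 41; max(0, 61 - 41) = 20.
Rancher 3: others sum to 53; max(0, 61 - 53) = 8.
Total collected = 23 + 20 + 8 = 51.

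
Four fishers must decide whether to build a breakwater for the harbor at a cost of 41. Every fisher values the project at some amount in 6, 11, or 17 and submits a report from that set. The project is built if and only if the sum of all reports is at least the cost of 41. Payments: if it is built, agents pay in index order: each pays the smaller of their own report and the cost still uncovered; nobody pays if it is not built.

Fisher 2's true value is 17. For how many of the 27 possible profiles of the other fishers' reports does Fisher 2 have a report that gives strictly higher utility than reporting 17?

17

Others report (6, 11, 17): truth gives 0; report 11 gives 6 > 0. Violating.
Others report (6, 17, 11): truth gives 0; report 11 gives 6 > 0. Violating.
Others report (6, 17, 17): truth gives 0; report 6 gives 11 > 0. Violating.
Others report (11, 6, 17): truth gives 0; report 11 gives 6 > 0. Violating.
Others report (6, 6, 6): truth gives 0; no alternative beats it.
Others report (6, 6, 11): truth gives 0; no alternative beats it.
(Checking all 27 profiles: 17 have a profitable deviation, 10 do not.)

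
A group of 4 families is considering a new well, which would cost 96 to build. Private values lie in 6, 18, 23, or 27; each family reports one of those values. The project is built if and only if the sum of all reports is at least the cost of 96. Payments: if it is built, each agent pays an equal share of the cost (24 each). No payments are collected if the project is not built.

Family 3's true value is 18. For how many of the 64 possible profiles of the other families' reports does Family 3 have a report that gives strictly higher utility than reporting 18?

Others report (27, 27, 27): truth gives -6; report 6 gives 0 > -6. Violating.
Others report (6, 6, 6): truth gives 0; no alternative beats it.
Others report (6, 6, 18): truth gives 0; no alternative beats it.
(Checking all 64 profiles: 1 has a profitable deviation, 63 do not.)

1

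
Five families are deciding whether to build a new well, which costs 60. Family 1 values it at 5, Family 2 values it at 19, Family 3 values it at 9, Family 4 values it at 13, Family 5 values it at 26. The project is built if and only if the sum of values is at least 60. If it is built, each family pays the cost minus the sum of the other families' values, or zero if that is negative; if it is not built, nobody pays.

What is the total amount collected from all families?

Total value 72 ≥ cost 60, so it is built.
Family 1: others sum to 67; max(0, 60 - 67) = 0.
Family 2: others sum to 53; max(0, 60 - 53) = 7.
Family 3: others sum to 63; max(0, 60 - 63) = 0.
Family 4: others sum to 59; max(0, 60 - 59) = 1.
Family 5: others sum to 46; max(0, 60 - 46) = 14.
Total collected = 0 + 7 + 0 + 1 + 14 = 22.

22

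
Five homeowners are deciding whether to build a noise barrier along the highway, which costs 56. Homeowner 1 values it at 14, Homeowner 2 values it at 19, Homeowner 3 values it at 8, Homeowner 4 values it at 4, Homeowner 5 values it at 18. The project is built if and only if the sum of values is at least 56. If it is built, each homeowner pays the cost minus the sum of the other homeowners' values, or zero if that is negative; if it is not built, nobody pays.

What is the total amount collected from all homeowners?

31

Total value 63 ≥ cost 56, so it is built.
Homeowner 1: others sum to 49; max(0, 56 - 49) = 7.
Homeowner 2: others sum to 44; max(0, 56 - 44) = 12.
Homeowner 3: others sum to 55; max(0, 56 - 55) = 1.
Homeowner 4: others sum to 59; max(0, 56 - 59) = 0.
Homeowner 5: others sum to 45; max(0, 56 - 45) = 11.
Total collected = 7 + 12 + 1 + 0 + 11 = 31.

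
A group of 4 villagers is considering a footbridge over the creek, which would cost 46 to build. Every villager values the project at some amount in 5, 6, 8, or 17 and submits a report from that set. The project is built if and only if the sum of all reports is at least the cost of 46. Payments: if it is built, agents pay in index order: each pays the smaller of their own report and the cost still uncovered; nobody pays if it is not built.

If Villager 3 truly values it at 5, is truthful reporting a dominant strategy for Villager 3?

Check each profile of the others' reports and compare truth against every alternative report.
Others report (6, 17, 17): truth gives 0, best alternative gives -1.
Others report (8, 17, 17): truth gives 0, best alternative gives -1.
Others report (17, 6, 17): truth gives 0, best alternative gives -1.
Others report (17, 8, 17): truth gives 0, best alternative gives -1.
Others report (17, 17, 6): truth gives 0, best alternative gives -1.
Others report (17, 17, 8): truth gives 0, best alternative gives -1.
(Remaining 58 profiles checked similarly; truth is weakly best in each.)
In every case the truthful report is at least as good as any alternative, so it is a dominant strategy.

Yes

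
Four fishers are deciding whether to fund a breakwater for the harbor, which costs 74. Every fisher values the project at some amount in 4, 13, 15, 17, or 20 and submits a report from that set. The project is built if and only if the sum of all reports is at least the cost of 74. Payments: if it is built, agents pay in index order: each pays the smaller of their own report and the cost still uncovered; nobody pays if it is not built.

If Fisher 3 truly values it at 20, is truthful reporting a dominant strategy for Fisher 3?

No

Consider the case where Fisher 1 reports 17, Fisher 2 reports 20 and Fisher 4 reports 20.
Truthful report 20: project built, pays 20, utility 20 - 20 = 0.
Report 17 instead: project built, pays 17, utility 20 - 17 = 3.
Since 3 > 0, reporting 17 is strictly better here, so truthful reporting is not dominant.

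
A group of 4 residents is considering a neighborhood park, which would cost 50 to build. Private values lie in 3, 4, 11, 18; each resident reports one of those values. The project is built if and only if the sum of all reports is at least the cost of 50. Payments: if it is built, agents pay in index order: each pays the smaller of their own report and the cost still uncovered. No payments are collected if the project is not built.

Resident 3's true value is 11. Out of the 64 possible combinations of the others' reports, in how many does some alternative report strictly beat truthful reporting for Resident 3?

4

Others report (11, 18, 18): truth gives 0; report 3 gives 8 > 0. Violating.
Others report (18, 11, 18): truth gives 0; report 3 gives 8 > 0. Violating.
Others report (18, 18, 11): truth gives 0; report 3 gives 8 > 0. Violating.
Others report (18, 18, 18): truth gives 0; report 3 gives 8 > 0. Violating.
Others report (3, 3, 3): truth gives 0; no alternative beats it.
Others report (3, 3, 4): truth gives 0; no alternative beats it.
(Checking all 64 profiles: 4 have a profitable deviation, 60 do not.)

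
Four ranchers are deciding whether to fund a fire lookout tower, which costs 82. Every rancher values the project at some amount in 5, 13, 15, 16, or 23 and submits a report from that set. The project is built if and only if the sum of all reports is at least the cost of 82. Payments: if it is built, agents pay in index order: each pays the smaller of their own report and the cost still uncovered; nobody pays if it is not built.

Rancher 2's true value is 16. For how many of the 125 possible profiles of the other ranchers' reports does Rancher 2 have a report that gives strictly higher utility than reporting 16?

Others report (23, 23, 23): truth gives 0; report 13 gives 3 > 0. Violating.
Others report (5, 5, 5): truth gives 0; no alternative beats it.
Others report (5, 5, 13): truth gives 0; no alternative beats it.
(Checking all 125 profiles: 1 has a profitable deviation, 124 do not.)

1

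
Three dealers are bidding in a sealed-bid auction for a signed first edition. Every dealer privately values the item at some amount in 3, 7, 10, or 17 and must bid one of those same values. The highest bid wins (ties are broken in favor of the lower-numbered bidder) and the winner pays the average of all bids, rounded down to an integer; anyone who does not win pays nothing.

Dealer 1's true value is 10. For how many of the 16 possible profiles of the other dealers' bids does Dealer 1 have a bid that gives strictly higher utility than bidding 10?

Others bid (3, 3): truth gives 5; bid 3 gives 7 > 5. Violating.
Others bid (3, 7): truth gives 4; bid 7 gives 5 > 4. Violating.
Others bid (7, 3): truth gives 4; bid 7 gives 5 > 4. Violating.
Others bid (7, 7): truth gives 2; bid 7 gives 3 > 2. Violating.
Others bid (3, 10): truth gives 3; no alternative beats it.
Others bid (3, 17): truth gives 0; no alternative beats it.
(Checking all 16 profiles: 4 have a profitable deviation, 12 do not.)

4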